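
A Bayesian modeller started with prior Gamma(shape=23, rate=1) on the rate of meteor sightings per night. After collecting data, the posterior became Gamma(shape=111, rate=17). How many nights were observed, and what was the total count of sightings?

n = 16 nights with total 88 sightings

Gamma–Poisson conjugacy: posterior shape = α + Σxᵢ, posterior rate = β + n.
Matching: Σxᵢ = 111 − 23 = 88 and n = 17 − 1 = 16.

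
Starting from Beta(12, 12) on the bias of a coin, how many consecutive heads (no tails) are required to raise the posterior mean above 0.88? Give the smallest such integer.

k = 77

After k heads and 0 tails the posterior is Beta(12+k, 12), with mean (12+k)/(12+12+k).
Set (12+k)/(24+k) > 0.88 and solve: k > (0.88·24 − 12)/(1 − 0.88) = 76.000.
The smallest integer exceeding 76.000 is 77, and checking k=77: (89)/(101) = 0.8812 > 0.88.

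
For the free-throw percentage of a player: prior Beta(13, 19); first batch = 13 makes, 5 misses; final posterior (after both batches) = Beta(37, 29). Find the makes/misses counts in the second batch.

Because Beta–binomial updating is additive in the counts, the combined data contributed (α_post−α_prior, β_post−β_prior) successes and failures.
Total across both batches: 37−13=24 makes, 29−19=10 misses.
Subtract the first batch: 24−13=11 makes and 10−5=5 misses.

11 makes and 5 misses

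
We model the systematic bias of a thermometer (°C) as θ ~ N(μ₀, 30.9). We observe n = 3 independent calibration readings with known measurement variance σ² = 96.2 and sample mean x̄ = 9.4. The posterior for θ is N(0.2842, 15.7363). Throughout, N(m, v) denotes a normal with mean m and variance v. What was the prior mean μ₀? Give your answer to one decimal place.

μ₀ = -8.5

With known observation variance, the Normal–Normal posterior has precision τ_n = τ₀ + n/σ² and mean μ_n = (τ₀μ₀ + (n/σ²)x̄)/τ_n.
Here τ₀ = 1/30.9 = 0.032362 and τ_data = 3/96.2 = 0.031185, so τ_n = 0.063547.
Rearranging for μ₀: μ₀ = (μ_n·τ_n − τ_data·x̄)/τ₀ = (0.2842·0.063547 − 0.031185·9.4) / 0.032362 = -0.275079/0.032362 ≈ -8.5.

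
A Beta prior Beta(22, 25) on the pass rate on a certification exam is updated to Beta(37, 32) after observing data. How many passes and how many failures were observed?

Under Beta–binomial conjugacy the posterior parameters are (a+s, b+f).
So s = 37 − 22 = 15 and f = 32 − 25 = 7.

15 passes and 7 failures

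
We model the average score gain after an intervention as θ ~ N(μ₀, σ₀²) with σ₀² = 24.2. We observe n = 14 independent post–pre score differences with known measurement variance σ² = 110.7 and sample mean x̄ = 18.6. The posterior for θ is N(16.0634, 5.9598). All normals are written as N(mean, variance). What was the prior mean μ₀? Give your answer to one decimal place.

μ₀ = 8.3

The posterior mean is a precision-weighted average: μ_n = (τ₀μ₀ + τ_data·x̄)/(τ₀+τ_data), with τ₀=1/σ₀² and τ_data=n/σ².
Here τ₀ = 1/24.2 = 0.041322 and τ_data = 14/110.7 = 0.126468, so τ_n = 0.167790.
Rearranging for μ₀: μ₀ = (μ_n·τ_n − τ_data·x̄)/τ₀ = (16.0634·0.167790 − 0.126468·18.6) / 0.041322 = 0.342973/0.041322 ≈ 8.3.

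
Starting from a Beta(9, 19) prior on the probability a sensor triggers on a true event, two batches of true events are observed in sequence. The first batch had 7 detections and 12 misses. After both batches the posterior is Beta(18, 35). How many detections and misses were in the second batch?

Sequential conjugate updates are equivalent to a single update on the pooled data, so total successes = posterior α − prior α and total failures = posterior β − prior β.
Total across both batches: 18−9=9 detections, 35−19=16 misses.
Subtract the first batch: 9−7=2 detections and 16−12=4 misses.

2 detections and 4 misses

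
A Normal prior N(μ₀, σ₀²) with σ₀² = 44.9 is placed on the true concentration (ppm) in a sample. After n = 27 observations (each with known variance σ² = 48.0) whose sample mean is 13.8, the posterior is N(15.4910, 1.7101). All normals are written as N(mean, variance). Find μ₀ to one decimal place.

μ₀ = 58.2

With known observation variance, the Normal–Normal posterior has precision τ_n = τ₀ + n/σ² and mean μ_n = (τ₀μ₀ + (n/σ²)x̄)/τ_n.
Here τ₀ = 1/44.9 = 0.022272 and τ_data = 27/48.0 = 0.562500, so τ_n = 0.584772.
Rearranging for μ₀: μ₀ = (μ_n·τ_n − τ_data·x̄)/τ₀ = (15.4910·0.584772 − 0.562500·13.8) / 0.022272 = 1.296203/0.022272 ≈ 58.2.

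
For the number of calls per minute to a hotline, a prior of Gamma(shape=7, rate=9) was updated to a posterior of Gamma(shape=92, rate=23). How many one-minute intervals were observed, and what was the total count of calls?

Gamma–Poisson conjugacy: posterior shape = α + Σxᵢ, posterior rate = β + n.
Matching: Σxᵢ = 92 − 7 = 85 and n = 23 − 9 = 14.

n = 14 one-minute intervals with total 85 calls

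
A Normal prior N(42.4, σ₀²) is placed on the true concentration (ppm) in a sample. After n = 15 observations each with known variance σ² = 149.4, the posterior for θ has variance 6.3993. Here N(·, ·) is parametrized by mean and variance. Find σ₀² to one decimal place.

σ₀² = 17.9

For the Normal–Normal model with known σ², precisions add: τ_n = τ₀ + n/σ².
So 1/σ₀² = 1/6.3993 − 15/149.4 = 0.156267 − 0.100402 = 0.055865.
Hence σ₀² = 1/0.055865 ≈ 17.9.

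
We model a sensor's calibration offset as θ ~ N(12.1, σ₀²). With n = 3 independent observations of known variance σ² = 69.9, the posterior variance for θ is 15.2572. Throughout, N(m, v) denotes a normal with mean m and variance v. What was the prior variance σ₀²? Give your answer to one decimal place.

Posterior precision equals prior precision plus data precision: 1/σ_n² = 1/σ₀² + n/σ².
So 1/σ₀² = 1/15.2572 − 3/69.9 = 0.065543 − 0.042918 = 0.022625.
Hence σ₀² = 1/0.022625 ≈ 44.2.

σ₀² = 44.2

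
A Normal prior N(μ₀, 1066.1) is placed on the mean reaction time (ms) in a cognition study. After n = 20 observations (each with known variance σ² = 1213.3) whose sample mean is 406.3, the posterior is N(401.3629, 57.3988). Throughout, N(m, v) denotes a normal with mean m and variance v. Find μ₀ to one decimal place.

μ₀ = 314.6

With known observation variance, the Normal–Normal posterior has precision τ_n = τ₀ + n/σ² and mean μ_n = (τ₀μ₀ + (n/σ²)x̄)/τ_n.
Here τ₀ = 1/1066.1 = 0.000938 and τ_data = 20/1213.3 = 0.016484, so τ_n = 0.017422.
Rearranging for μ₀: μ₀ = (μ_n·τ_n − τ_data·x̄)/τ₀ = (401.3629·0.017422 − 0.016484·406.3) / 0.000938 = 0.295095/0.000938 ≈ 314.6.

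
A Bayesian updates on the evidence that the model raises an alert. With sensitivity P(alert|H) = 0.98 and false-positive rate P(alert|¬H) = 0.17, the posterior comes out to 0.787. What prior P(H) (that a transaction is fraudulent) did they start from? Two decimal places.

Bayes' rule in odds form gives O(H|E) = O(H)·[P(E|H)/P(E|¬H)], hence O(H) = O(H|E)/LR.
Posterior odds = 0.787/(1−0.787) = 3.6948. LR = 0.98/0.17 = 5.7647.
Prior odds = 3.6948/5.7647 = 0.6409, so P(H) = 0.6409/(1+0.6409) ≈ 0.39.

P(H) = 0.39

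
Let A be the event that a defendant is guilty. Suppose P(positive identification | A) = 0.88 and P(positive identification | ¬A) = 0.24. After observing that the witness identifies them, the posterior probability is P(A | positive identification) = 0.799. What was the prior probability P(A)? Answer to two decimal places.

Bayes' rule in odds form gives O(A|E) = O(A)·[P(E|A)/P(E|¬A)], hence O(A) = O(A|E)/LR.
Posterior odds = 0.799/(1−0.799) = 3.9751. LR = 0.88/0.24 = 3.6667.
Prior odds = 3.9751/3.6667 = 1.0841, so P(A) = 1.0841/(1+1.0841) ≈ 0.52.

P(A) = 0.52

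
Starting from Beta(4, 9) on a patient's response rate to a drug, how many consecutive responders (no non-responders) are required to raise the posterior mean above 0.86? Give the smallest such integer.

k = 52

After k responders and 0 non-responders the posterior is Beta(4+k, 9), with mean (4+k)/(4+9+k).
Set (4+k)/(13+k) > 0.86 and solve: k > (0.86·13 − 4)/(1 − 0.86) = 51.286.
The smallest integer exceeding 51.286 is 52, and checking k=52: (56)/(65) = 0.8615 > 0.86.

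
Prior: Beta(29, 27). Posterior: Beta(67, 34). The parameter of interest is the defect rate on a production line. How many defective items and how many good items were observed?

A Beta(a, b) prior with s successes and f failures in binomial data gives a Beta(a+s, b+f) posterior.
Match parameters: s=67−29=38, f=34−27=7.

38 defective items and 7 good items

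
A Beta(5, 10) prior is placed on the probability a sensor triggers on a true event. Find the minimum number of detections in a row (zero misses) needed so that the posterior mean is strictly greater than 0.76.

After k detections and 0 misses the posterior is Beta(5+k, 10), with mean (5+k)/(5+10+k).
Set (5+k)/(15+k) > 0.76 and solve: k > (0.76·15 − 5)/(1 − 0.76) = 26.667.
The smallest integer exceeding 26.667 is 27.

k = 27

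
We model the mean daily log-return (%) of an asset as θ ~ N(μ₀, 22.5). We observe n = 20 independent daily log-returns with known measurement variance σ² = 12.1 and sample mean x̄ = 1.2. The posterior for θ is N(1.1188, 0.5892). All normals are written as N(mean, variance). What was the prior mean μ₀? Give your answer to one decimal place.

μ₀ = -1.9

The posterior mean is a precision-weighted average: μ_n = (τ₀μ₀ + τ_data·x̄)/(τ₀+τ_data), with τ₀=1/σ₀² and τ_data=n/σ².
Here τ₀ = 1/22.5 = 0.044444 and τ_data = 20/12.1 = 1.652893, so τ_n = 1.697337.
Rearranging for μ₀: μ₀ = (μ_n·τ_n − τ_data·x̄)/τ₀ = (1.1188·1.697337 − 1.652893·1.2) / 0.044444 = -0.084491/0.044444 ≈ -1.9.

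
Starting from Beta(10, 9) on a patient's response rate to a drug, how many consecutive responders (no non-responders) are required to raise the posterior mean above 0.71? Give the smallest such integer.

k = 13

After k responders and 0 non-responders the posterior is Beta(10+k, 9), with mean (10+k)/(10+9+k).
Set (10+k)/(19+k) > 0.71 and solve: k > (0.71·19 − 10)/(1 − 0.71) = 12.034.
The smallest integer exceeding 12.034 is 13, and checking k=13: (23)/(32) = 0.7188 > 0.71.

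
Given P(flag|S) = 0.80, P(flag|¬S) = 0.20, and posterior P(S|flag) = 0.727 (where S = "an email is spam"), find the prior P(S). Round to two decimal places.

P(S) = 0.40

Bayes' rule in odds form gives O(S|E) = O(S)·[P(E|S)/P(E|¬S)], hence O(S) = O(S|E)/LR.
Posterior odds = 0.727/(1−0.727) = 2.6630. LR = 0.80/0.20 = 4.0000.
Prior odds = 2.6630/4.0000 = 0.6657, so P(S) = 0.6657/(1+0.6657) ≈ 0.40.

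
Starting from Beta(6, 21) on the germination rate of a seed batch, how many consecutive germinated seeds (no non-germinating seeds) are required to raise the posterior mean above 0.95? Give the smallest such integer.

k = 394

After k germinated seeds and 0 non-germinating seeds the posterior is Beta(6+k, 21), with mean (6+k)/(6+21+k).
Set (6+k)/(27+k) > 0.95 and solve: k > (0.95·27 − 6)/(1 − 0.95) = 393.000.
The smallest integer exceeding 393.000 is 394, and checking k=394: (400)/(421) = 0.9501 > 0.95.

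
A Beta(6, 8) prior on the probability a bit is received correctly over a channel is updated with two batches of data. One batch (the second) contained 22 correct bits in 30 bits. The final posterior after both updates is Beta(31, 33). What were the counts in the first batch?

3 correct bits and 17 errors

Because Beta–binomial updating is additive in the counts, the combined data contributed (α_post−α_prior, β_post−β_prior) successes and failures.
Total across both batches: 31−6=25 correct bits, 33−8=25 errors.
Subtract the second batch: 25−22=3 correct bits and 25−8=17 errors.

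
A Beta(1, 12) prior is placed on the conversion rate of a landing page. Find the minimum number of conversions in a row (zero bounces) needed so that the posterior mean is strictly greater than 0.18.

After k conversions and 0 bounces the posterior is Beta(1+k, 12), with mean (1+k)/(1+12+k).
Set (1+k)/(13+k) > 0.18 and solve: k > (0.18·13 − 1)/(1 − 0.18) = 1.634.
The smallest integer exceeding 1.634 is 2, and checking k=2: (3)/(15) = 0.2000 > 0.18.

k = 2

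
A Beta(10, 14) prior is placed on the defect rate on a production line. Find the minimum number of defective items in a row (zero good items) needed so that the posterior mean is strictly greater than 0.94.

k = 210

After k defective items and 0 good items the posterior is Beta(10+k, 14), with mean (10+k)/(10+14+k).
Set (10+k)/(24+k) > 0.94 and solve: k > (0.94·24 − 10)/(1 − 0.94) = 209.333.
The smallest integer exceeding 209.333 is 210, and checking k=210: (220)/(234) = 0.9402 > 0.94.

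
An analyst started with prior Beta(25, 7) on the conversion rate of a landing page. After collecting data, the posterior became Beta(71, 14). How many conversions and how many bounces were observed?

46 conversions and 7 bounces

Under Beta–binomial conjugacy the posterior parameters are (α+s, β+f).
Match parameters: s=71−25=46, f=14−7=7.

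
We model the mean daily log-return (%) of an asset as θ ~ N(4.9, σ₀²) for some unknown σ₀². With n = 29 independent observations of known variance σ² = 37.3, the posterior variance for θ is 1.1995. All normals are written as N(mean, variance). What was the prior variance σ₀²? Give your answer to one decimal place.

Posterior precision equals prior precision plus data precision: 1/σ_n² = 1/σ₀² + n/σ².
So 1/σ₀² = 1/1.1995 − 29/37.3 = 0.833681 − 0.777480 = 0.056201.
Hence σ₀² = 1/0.056201 ≈ 17.8.

σ₀² = 17.8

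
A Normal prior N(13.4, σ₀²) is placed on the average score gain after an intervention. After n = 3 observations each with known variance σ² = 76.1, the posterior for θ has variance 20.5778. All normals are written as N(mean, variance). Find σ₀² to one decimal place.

Posterior precision equals prior precision plus data precision: 1/σ_n² = 1/σ₀² + n/σ².
So 1/σ₀² = 1/20.5778 − 3/76.1 = 0.048596 − 0.039422 = 0.009174.
Hence σ₀² = 1/0.009174 ≈ 109.0.

σ₀² = 109.0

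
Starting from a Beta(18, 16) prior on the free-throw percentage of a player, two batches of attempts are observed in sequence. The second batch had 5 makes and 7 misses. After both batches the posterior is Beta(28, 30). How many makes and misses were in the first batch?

Because Beta–binomial updating is additive in the counts, the combined data contributed (α_post−α_prior, β_post−β_prior) successes and failures.
Total across both batches: 28−18=10 makes, 30−16=14 misses.
Subtract the second batch: 10−5=5 makes and 14−7=7 misses.

5 makes and 7 misses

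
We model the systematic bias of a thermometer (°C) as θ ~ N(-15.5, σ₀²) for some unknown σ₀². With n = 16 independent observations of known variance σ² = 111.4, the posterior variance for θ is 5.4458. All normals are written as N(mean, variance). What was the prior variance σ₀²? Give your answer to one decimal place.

For the Normal–Normal model with known σ², precisions add: τ_n = τ₀ + n/σ².
So 1/σ₀² = 1/5.4458 − 16/111.4 = 0.183628 − 0.143627 = 0.040001.
Hence σ₀² = 1/0.040001 ≈ 25.0.

σ₀² = 25.0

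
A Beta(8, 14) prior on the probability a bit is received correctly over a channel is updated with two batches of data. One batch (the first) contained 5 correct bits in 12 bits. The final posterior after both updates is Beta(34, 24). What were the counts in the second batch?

Sequential conjugate updates are equivalent to a single update on the pooled data, so total successes = posterior α − prior α and total failures = posterior β − prior β.
Total across both batches: 34−8=26 correct bits, 24−14=10 errors.
Subtract the first batch: 26−5=21 correct bits and 10−7=3 errors.

21 correct bits and 3 errors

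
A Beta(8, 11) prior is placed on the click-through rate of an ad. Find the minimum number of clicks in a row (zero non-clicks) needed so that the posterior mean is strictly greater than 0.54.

After k clicks and 0 non-clicks the posterior is Beta(8+k, 11), with mean (8+k)/(8+11+k).
Set (8+k)/(19+k) > 0.54 and solve: k > (0.54·19 − 8)/(1 − 0.54) = 4.913.
The smallest integer exceeding 4.913 is 5, and checking k=5: (13)/(24) = 0.5417 > 0.54.

k = 5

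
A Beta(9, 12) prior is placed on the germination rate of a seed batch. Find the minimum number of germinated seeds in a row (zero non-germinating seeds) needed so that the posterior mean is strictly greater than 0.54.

After k germinated seeds and 0 non-germinating seeds the posterior is Beta(9+k, 12), with mean (9+k)/(9+12+k).
Set (9+k)/(21+k) > 0.54 and solve: k > (0.54·21 − 9)/(1 − 0.54) = 5.087.
The smallest integer exceeding 5.087 is 6.

k = 6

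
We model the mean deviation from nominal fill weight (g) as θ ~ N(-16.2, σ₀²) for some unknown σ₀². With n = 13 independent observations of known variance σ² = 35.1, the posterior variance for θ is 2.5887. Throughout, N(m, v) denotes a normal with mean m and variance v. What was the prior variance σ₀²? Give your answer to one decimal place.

Posterior precision equals prior precision plus data precision: 1/σ_n² = 1/σ₀² + n/σ².
So 1/σ₀² = 1/2.5887 − 13/35.1 = 0.386294 − 0.370370 = 0.015924.
Hence σ₀² = 1/0.015924 ≈ 62.8.

σ₀² = 62.8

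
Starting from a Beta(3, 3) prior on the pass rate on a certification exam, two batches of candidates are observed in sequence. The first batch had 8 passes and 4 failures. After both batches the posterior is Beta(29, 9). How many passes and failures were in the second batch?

Sequential conjugate updates are equivalent to a single update on the pooled data, so total successes = posterior α − prior α and total failures = posterior β − prior β.
Total across both batches: 29−3=26 passes, 9−3=6 failures.
Subtract the first batch: 26−8=18 passes and 6−4=2 failures.

18 passes and 2 failures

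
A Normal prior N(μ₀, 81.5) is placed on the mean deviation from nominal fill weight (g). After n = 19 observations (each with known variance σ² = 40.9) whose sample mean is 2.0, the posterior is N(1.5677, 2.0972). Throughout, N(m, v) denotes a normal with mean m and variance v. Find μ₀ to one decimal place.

The posterior mean is a precision-weighted average: μ_n = (τ₀μ₀ + τ_data·x̄)/(τ₀+τ_data), with τ₀=1/σ₀² and τ_data=n/σ².
Here τ₀ = 1/81.5 = 0.012270 and τ_data = 19/40.9 = 0.464548, so τ_n = 0.476818.
Rearranging for μ₀: μ₀ = (μ_n·τ_n − τ_data·x̄)/τ₀ = (1.5677·0.476818 − 0.464548·2.0) / 0.012270 = -0.181588/0.012270 ≈ -14.8.

μ₀ = -14.8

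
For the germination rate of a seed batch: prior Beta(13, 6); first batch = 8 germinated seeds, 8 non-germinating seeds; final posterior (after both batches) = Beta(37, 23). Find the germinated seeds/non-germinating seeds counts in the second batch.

Because Beta–binomial updating is additive in the counts, the combined data contributed (α_post−α_prior, β_post−β_prior) successes and failures.
Total across both batches: 37−13=24 germinated seeds, 23−6=17 non-germinating seeds.
Subtract the first batch: 24−8=16 germinated seeds and 17−8=9 non-germinating seeds.

16 germinated seeds and 9 non-germinating seeds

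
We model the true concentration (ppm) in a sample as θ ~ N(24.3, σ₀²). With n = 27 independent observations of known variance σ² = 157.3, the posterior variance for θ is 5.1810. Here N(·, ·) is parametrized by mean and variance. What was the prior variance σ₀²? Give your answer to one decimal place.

For the Normal–Normal model with known σ², precisions add: τ_n = τ₀ + n/σ².
So 1/σ₀² = 1/5.1810 − 27/157.3 = 0.193013 − 0.171647 = 0.021366.
Hence σ₀² = 1/0.021366 ≈ 46.8.

σ₀² = 46.8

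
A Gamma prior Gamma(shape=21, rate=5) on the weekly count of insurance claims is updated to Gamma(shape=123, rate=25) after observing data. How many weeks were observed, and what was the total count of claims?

n = 20 weeks with total 102 claims

Gamma–Poisson conjugacy: posterior shape = α + Σxᵢ, posterior rate = β + n.
Matching: Σxᵢ = 123 − 21 = 102 and n = 25 − 5 = 20.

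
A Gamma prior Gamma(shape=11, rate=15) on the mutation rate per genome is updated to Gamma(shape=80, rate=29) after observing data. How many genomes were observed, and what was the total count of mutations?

n = 14 genomes with total 69 mutations

A Gamma(α, β) prior (rate parametrization) on a Poisson rate with n observations summing to S gives posterior Gamma(α+S, β+n).
Matching: Σxᵢ = 80 − 11 = 69 and n = 29 − 15 = 14.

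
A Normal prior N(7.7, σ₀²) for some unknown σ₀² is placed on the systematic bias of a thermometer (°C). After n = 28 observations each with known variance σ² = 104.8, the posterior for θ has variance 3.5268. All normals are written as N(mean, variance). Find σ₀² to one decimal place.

Posterior precision equals prior precision plus data precision: 1/σ_n² = 1/σ₀² + n/σ².
So 1/σ₀² = 1/3.5268 − 28/104.8 = 0.283543 − 0.267176 = 0.016367.
Hence σ₀² = 1/0.016367 ≈ 61.1.

σ₀² = 61.1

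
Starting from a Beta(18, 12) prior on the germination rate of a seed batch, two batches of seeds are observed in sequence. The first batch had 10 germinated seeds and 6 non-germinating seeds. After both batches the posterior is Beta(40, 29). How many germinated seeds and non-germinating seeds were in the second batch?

12 germinated seeds and 11 non-germinating seeds

Sequential conjugate updates are equivalent to a single update on the pooled data, so total successes = posterior α − prior α and total failures = posterior β − prior β.
Total across both batches: 40−18=22 germinated seeds, 29−12=17 non-germinating seeds.
Subtract the first batch: 22−10=12 germinated seeds and 17−6=11 non-germinating seeds.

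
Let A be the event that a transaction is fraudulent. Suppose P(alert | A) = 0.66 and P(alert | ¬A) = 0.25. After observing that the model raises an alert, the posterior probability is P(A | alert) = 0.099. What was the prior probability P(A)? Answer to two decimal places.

P(A) = 0.04

In odds form, posterior odds = prior odds × likelihood ratio, so prior odds = posterior odds ÷ LR.
Posterior odds = 0.099/(1−0.099) = 0.1099. LR = 0.66/0.25 = 2.6400.
Prior odds = 0.1099/2.6400 = 0.0416, so P(A) = 0.0416/(1+0.0416) ≈ 0.04.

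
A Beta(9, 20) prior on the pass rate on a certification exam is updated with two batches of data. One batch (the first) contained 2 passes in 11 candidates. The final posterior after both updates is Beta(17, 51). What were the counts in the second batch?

Because Beta–binomial updating is additive in the counts, the combined data contributed (α_post−α_prior, β_post−β_prior) successes and failures.
Total across both batches: 17−9=8 passes, 51−20=31 failures.
Subtract the first batch: 8−2=6 passes and 31−9=22 failures.

6 passes and 22 failures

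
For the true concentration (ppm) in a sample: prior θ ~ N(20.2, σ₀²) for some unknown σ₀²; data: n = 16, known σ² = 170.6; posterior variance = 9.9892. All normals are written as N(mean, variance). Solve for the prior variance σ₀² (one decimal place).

σ₀² = 158.2

Posterior precision equals prior precision plus data precision: 1/σ_n² = 1/σ₀² + n/σ².
So 1/σ₀² = 1/9.9892 − 16/170.6 = 0.100108 − 0.093787 = 0.006321.
Hence σ₀² = 1/0.006321 ≈ 158.2.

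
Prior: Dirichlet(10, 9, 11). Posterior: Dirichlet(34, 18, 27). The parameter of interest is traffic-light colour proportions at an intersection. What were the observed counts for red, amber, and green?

For a Dirichlet(α) prior with multinomial counts c, the posterior is Dirichlet(α + c) componentwise.
Counts are posterior − prior componentwise: 34−10=24, 18−9=9, 27−11=16.

counts (24, 9, 16)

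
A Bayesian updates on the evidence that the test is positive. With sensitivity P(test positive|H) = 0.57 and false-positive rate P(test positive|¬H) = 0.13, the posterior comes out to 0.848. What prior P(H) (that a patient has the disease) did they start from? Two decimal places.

P(H) = 0.56

In odds form, posterior odds = prior odds × likelihood ratio, so prior odds = posterior odds ÷ LR.
Posterior odds = 0.848/(1−0.848) = 5.5789. LR = 0.57/0.13 = 4.3846.
Prior odds = 5.5789/4.3846 = 1.2724, so P(H) = 1.2724/(1+1.2724) ≈ 0.56.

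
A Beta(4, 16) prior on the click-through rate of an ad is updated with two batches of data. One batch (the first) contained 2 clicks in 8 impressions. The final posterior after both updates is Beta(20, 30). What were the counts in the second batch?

Because Beta–binomial updating is additive in the counts, the combined data contributed (α_post−α_prior, β_post−β_prior) successes and failures.
Total across both batches: 20−4=16 clicks, 30−16=14 non-clicks.
Subtract the first batch: 16−2=14 clicks and 14−6=8 non-clicks.

14 clicks and 8 non-clicks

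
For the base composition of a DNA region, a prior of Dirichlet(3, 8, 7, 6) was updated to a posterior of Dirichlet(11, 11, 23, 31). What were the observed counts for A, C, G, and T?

counts (8, 3, 16, 25)

For a Dirichlet(α) prior with multinomial counts c, the posterior is Dirichlet(α + c) componentwise.
Counts are posterior − prior componentwise: 11−3=8, 11−8=3, 23−7=16, 31−6=25.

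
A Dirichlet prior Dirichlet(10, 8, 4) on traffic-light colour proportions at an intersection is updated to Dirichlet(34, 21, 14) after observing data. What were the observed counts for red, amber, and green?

For a Dirichlet(α) prior with multinomial counts c, the posterior is Dirichlet(α + c) componentwise.
Counts are posterior − prior componentwise: 34−10=24, 21−8=13, 14−4=10.

counts (24, 13, 10)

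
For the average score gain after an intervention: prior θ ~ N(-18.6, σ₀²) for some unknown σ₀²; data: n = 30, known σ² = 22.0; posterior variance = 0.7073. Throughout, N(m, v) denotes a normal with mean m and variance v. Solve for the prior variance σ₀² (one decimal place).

Posterior precision equals prior precision plus data precision: 1/σ_n² = 1/σ₀² + n/σ².
So 1/σ₀² = 1/0.7073 − 30/22.0 = 1.413827 − 1.363636 = 0.050191.
Hence σ₀² = 1/0.050191 ≈ 19.9.

σ₀² = 19.9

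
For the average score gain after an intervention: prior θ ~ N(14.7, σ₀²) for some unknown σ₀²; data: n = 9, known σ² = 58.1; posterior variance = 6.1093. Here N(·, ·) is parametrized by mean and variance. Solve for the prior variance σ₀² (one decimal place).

For the Normal–Normal model with known σ², precisions add: τ_n = τ₀ + n/σ².
So 1/σ₀² = 1/6.1093 − 9/58.1 = 0.163685 − 0.154905 = 0.008780.
Hence σ₀² = 1/0.008780 ≈ 113.9.

σ₀² = 113.9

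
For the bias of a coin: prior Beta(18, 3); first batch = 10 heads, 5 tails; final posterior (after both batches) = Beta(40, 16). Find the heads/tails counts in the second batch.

Sequential conjugate updates are equivalent to a single update on the pooled data, so total successes = posterior α − prior α and total failures = posterior β − prior β.
Total across both batches: 40−18=22 heads, 16−3=13 tails.
Subtract the first batch: 22−10=12 heads and 13−5=8 tails.

12 heads and 8 tails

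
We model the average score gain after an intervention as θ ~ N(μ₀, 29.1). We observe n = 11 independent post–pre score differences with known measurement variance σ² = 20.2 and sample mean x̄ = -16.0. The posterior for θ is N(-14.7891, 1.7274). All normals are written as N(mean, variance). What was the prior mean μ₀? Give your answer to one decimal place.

μ₀ = 4.4

With known observation variance, the Normal–Normal posterior has precision τ_n = τ₀ + n/σ² and mean μ_n = (τ₀μ₀ + (n/σ²)x̄)/τ_n.
Here τ₀ = 1/29.1 = 0.034364 and τ_data = 11/20.2 = 0.544554, so τ_n = 0.578918.
Rearranging for μ₀: μ₀ = (μ_n·τ_n − τ_data·x̄)/τ₀ = (-14.7891·0.578918 − 0.544554·-16.0) / 0.034364 = 0.151188/0.034364 ≈ 4.4.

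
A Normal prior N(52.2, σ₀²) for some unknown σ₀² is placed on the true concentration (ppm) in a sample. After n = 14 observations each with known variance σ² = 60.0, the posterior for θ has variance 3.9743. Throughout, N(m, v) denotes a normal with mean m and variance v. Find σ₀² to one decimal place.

For the Normal–Normal model with known σ², precisions add: τ_n = τ₀ + n/σ².
So 1/σ₀² = 1/3.9743 − 14/60.0 = 0.251617 − 0.233333 = 0.018284.
Hence σ₀² = 1/0.018284 ≈ 54.7.

σ₀² = 54.7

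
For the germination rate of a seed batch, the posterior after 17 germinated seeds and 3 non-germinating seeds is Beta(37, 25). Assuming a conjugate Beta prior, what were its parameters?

Beta(20, 22)

Under Beta–binomial conjugacy the posterior parameters are (α+s, β+f).
So α = 37 − 17 = 20 and β = 25 − 3 = 22.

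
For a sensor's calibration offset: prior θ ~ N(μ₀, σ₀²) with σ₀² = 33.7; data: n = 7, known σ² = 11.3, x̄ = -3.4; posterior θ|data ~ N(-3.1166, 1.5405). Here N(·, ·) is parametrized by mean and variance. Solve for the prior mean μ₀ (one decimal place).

With known observation variance, the Normal–Normal posterior has precision τ_n = τ₀ + n/σ² and mean μ_n = (τ₀μ₀ + (n/σ²)x̄)/τ_n.
Here τ₀ = 1/33.7 = 0.029674 and τ_data = 7/11.3 = 0.619469, so τ_n = 0.649143.
Rearranging for μ₀: μ₀ = (μ_n·τ_n − τ_data·x̄)/τ₀ = (-3.1166·0.649143 − 0.619469·-3.4) / 0.029674 = 0.083076/0.029674 ≈ 2.8.

μ₀ = 2.8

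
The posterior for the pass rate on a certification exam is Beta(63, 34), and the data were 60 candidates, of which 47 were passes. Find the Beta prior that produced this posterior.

A Beta(a, b) prior with s successes and f failures in binomial data gives a Beta(a+s, b+f) posterior.
Subtract the data counts: 63−47=16, 34−13=21.

Beta(16, 21)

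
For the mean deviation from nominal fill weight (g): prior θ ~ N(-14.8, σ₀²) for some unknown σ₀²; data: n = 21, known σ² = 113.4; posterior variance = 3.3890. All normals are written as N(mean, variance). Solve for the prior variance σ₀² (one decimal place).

For the Normal–Normal model with known σ², precisions add: τ_n = τ₀ + n/σ².
So 1/σ₀² = 1/3.3890 − 21/113.4 = 0.295072 − 0.185185 = 0.109887.
Hence σ₀² = 1/0.109887 ≈ 9.1.

σ₀² = 9.1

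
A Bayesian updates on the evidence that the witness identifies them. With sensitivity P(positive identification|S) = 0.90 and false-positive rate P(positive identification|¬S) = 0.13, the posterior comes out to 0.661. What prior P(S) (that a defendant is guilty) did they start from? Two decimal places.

P(S) = 0.22

In odds form, posterior odds = prior odds × likelihood ratio, so prior odds = posterior odds ÷ LR.
Posterior odds = 0.661/(1−0.661) = 1.9499. LR = 0.90/0.13 = 6.9231.
Prior odds = 1.9499/6.9231 = 0.2817, so P(S) = 0.2817/(1+0.2817) ≈ 0.22.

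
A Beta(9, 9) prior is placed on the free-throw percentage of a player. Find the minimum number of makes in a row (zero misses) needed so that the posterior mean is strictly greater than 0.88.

After k makes and 0 misses the posterior is Beta(9+k, 9), with mean (9+k)/(9+9+k).
Set (9+k)/(18+k) > 0.88 and solve: k > (0.88·18 − 9)/(1 − 0.88) = 57.000.
The smallest integer exceeding 57.000 is 58, and checking k=58: (67)/(76) = 0.8816 > 0.88.

k = 58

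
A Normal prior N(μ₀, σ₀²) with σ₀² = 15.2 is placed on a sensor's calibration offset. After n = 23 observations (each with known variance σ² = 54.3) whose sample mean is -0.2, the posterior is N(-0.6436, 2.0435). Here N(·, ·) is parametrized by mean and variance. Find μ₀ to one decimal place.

μ₀ = -3.5

The posterior mean is a precision-weighted average: μ_n = (τ₀μ₀ + τ_data·x̄)/(τ₀+τ_data), with τ₀=1/σ₀² and τ_data=n/σ².
Here τ₀ = 1/15.2 = 0.065789 and τ_data = 23/54.3 = 0.423573, so τ_n = 0.489362.
Rearranging for μ₀: μ₀ = (μ_n·τ_n − τ_data·x̄)/τ₀ = (-0.6436·0.489362 − 0.423573·-0.2) / 0.065789 = -0.230239/0.065789 ≈ -3.5.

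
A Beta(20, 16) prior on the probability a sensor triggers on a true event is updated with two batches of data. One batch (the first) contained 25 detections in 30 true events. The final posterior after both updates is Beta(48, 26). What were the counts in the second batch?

Sequential conjugate updates are equivalent to a single update on the pooled data, so total successes = posterior α − prior α and total failures = posterior β − prior β.
Total across both batches: 48−20=28 detections, 26−16=10 misses.
Subtract the first batch: 28−25=3 detections and 10−5=5 misses.

3 detections and 5 misses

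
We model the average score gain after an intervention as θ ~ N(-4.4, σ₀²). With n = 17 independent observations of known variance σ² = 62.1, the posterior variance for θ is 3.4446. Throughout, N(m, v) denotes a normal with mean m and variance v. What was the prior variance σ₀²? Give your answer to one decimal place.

Posterior precision equals prior precision plus data precision: 1/σ_n² = 1/σ₀² + n/σ².
So 1/σ₀² = 1/3.4446 − 17/62.1 = 0.290309 − 0.273752 = 0.016557.
Hence σ₀² = 1/0.016557 ≈ 60.4.

σ₀² = 60.4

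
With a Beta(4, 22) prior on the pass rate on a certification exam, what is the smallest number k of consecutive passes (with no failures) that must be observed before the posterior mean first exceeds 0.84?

After k passes and 0 failures the posterior is Beta(4+k, 22), with mean (4+k)/(4+22+k).
Set (4+k)/(26+k) > 0.84 and solve: k > (0.84·26 − 4)/(1 − 0.84) = 111.500.
The smallest integer exceeding 111.500 is 112.

k = 112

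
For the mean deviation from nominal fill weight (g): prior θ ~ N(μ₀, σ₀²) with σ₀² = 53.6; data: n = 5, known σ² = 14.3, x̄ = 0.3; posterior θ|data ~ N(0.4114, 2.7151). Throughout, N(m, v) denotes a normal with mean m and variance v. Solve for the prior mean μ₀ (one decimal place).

With known observation variance, the Normal–Normal posterior has precision τ_n = τ₀ + n/σ² and mean μ_n = (τ₀μ₀ + (n/σ²)x̄)/τ_n.
Here τ₀ = 1/53.6 = 0.018657 and τ_data = 5/14.3 = 0.349650, so τ_n = 0.368307.
Rearranging for μ₀: μ₀ = (μ_n·τ_n − τ_data·x̄)/τ₀ = (0.4114·0.368307 − 0.349650·0.3) / 0.018657 = 0.046626/0.018657 ≈ 2.5.

μ₀ = 2.5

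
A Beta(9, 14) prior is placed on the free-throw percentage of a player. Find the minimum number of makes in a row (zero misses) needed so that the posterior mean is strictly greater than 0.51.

After k makes and 0 misses the posterior is Beta(9+k, 14), with mean (9+k)/(9+14+k).
Set (9+k)/(23+k) > 0.51 and solve: k > (0.51·23 − 9)/(1 − 0.51) = 5.571.
The smallest integer exceeding 5.571 is 6, and checking k=6: (15)/(29) = 0.5172 > 0.51.

k = 6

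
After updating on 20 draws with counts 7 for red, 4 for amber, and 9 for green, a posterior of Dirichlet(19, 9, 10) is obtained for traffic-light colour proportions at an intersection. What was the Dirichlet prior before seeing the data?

For a Dirichlet(α) prior with multinomial counts c, the posterior is Dirichlet(α + c) componentwise.
Subtract each count from the matching posterior parameter: 19−7=12, 9−4=5, 10−9=1.

Dirichlet(12, 5, 1)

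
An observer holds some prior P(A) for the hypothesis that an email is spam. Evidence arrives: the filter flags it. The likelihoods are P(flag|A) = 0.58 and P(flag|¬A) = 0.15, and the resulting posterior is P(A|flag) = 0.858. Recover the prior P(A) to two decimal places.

P(A) = 0.61

In odds form, posterior odds = prior odds × likelihood ratio, so prior odds = posterior odds ÷ LR.
Posterior odds = 0.858/(1−0.858) = 6.0423. LR = 0.58/0.15 = 3.8667.
Prior odds = 6.0423/3.8667 = 1.5627, so P(A) = 1.5627/(1+1.5627) ≈ 0.61.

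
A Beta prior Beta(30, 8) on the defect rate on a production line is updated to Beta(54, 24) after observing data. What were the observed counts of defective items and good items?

24 defective items and 16 good items

A Beta(α, β) prior with s successes and f failures in binomial data gives a Beta(α+s, β+f) posterior.
So s = 54 − 30 = 24 and f = 24 − 8 = 16.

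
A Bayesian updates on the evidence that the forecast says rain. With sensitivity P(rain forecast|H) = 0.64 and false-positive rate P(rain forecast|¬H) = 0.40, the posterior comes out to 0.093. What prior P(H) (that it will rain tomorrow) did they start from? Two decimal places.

P(H) = 0.06

In odds form, posterior odds = prior odds × likelihood ratio, so prior odds = posterior odds ÷ LR.
Posterior odds = 0.093/(1−0.093) = 0.1025. LR = 0.64/0.40 = 1.6000.
Prior odds = 0.1025/1.6000 = 0.0641, so P(H) = 0.0641/(1+0.0641) ≈ 0.06.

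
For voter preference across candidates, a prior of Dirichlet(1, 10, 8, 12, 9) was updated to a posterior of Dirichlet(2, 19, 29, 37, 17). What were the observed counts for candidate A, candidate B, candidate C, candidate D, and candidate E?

For a Dirichlet(α) prior with multinomial counts c, the posterior is Dirichlet(α + c) componentwise.
Counts are posterior − prior componentwise: 2−1=1, 19−10=9, 29−8=21, 37−12=25, 17−9=8.

counts (1, 9, 21, 25, 8)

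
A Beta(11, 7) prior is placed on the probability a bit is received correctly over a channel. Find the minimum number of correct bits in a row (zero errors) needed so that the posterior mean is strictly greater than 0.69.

k = 5

After k correct bits and 0 errors the posterior is Beta(11+k, 7), with mean (11+k)/(11+7+k).
Set (11+k)/(18+k) > 0.69 and solve: k > (0.69·18 − 11)/(1 − 0.69) = 4.581.
The smallest integer exceeding 4.581 is 5.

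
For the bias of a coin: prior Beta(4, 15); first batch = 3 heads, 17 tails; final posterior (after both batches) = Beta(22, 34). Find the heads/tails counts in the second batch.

Because Beta–binomial updating is additive in the counts, the combined data contributed (α_post−α_prior, β_post−β_prior) successes and failures.
Total across both batches: 22−4=18 heads, 34−15=19 tails.
Subtract the first batch: 18−3=15 heads and 19−17=2 tails.

15 heads and 2 tails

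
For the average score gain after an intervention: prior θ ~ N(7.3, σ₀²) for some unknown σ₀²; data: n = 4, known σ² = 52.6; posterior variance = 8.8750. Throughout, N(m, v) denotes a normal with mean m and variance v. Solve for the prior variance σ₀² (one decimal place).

For the Normal–Normal model with known σ², precisions add: τ_n = τ₀ + n/σ².
So 1/σ₀² = 1/8.8750 − 4/52.6 = 0.112676 − 0.076046 = 0.036630.
Hence σ₀² = 1/0.036630 ≈ 27.3.

σ₀² = 27.3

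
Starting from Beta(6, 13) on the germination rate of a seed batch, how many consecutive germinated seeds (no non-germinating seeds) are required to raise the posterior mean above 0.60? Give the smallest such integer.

After k germinated seeds and 0 non-germinating seeds the posterior is Beta(6+k, 13), with mean (6+k)/(6+13+k).
Set (6+k)/(19+k) > 0.60 and solve: k > (0.60·19 − 6)/(1 − 0.60) = 13.500.
The smallest integer exceeding 13.500 is 14, and checking k=14: (20)/(33) = 0.6061 > 0.60.

k = 14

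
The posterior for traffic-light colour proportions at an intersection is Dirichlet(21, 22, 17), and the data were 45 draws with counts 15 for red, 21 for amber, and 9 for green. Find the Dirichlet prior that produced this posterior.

For a Dirichlet(α) prior with multinomial counts c, the posterior is Dirichlet(α + c) componentwise.
Subtract each count from the matching posterior parameter: 21−15=6, 22−21=1, 17−9=8.

Dirichlet(6, 1, 8)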